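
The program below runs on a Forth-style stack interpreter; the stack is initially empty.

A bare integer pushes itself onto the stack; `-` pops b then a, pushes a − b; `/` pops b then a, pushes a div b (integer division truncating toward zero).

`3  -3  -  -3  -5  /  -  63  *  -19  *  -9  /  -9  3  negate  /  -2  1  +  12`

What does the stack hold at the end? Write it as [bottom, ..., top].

3      : [3]
-3     : [3, -3]
-      : [6]
-3     : [6, -3]
-5     : [6, -3, -5]
/      : [6, 0]
-      : [6]
63     : [6, 63]
*      : [378]
-19    : [378, -19]
*      : [-7182]
-9     : [-7182, -9]
/      : [798]
-9     : [798, -9]
3      : [798, -9, 3]
negate : [798, -9, -3]
/      : [798, 3]
-2     : [798, 3, -2]
1      : [798, 3, -2, 1]
+      : [798, 3, -1]
12     : [798, 3, -1, 12]

[798, 3, -1, 12]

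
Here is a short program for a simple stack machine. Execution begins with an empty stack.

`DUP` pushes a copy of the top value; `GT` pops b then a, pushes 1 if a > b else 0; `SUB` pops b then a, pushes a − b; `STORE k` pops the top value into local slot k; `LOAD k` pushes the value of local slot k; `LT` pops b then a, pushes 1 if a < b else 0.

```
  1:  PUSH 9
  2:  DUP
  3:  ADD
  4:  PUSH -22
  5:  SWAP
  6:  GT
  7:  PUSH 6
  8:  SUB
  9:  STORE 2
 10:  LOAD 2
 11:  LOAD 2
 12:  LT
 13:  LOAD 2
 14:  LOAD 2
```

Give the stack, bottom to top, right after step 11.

[-6, -6]

PUSH 9   : 9
DUP      : 9 9
ADD      : 18
PUSH -22 : 18 -22
SWAP     : -22 18
GT       : 0
PUSH 6   : 0 6
SUB      : -6
STORE 2  : (empty)
LOAD 2   : -6
LOAD 2   : -6 -6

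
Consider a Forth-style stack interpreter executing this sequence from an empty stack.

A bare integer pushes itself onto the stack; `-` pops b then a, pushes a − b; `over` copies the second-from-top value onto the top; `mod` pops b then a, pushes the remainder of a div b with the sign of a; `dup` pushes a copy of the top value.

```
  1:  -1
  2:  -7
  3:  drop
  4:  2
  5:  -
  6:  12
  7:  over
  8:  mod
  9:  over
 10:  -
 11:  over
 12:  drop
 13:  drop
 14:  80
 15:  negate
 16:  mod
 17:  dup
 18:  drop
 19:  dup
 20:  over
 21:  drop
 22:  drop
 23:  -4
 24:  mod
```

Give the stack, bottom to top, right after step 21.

[-3, -3]

-1     → [-1]
-7     → [-1, -7]
drop   → [-1]
2      → [-1, 2]
-      → [-3]
12     → [-3, 12]
over   → [-3, 12, -3]
mod    → [-3, 0]
over   → [-3, 0, -3]
-      → [-3, 3]
over   → [-3, 3, -3]
drop   → [-3, 3]
drop   → [-3]
80     → [-3, 80]
negate → [-3, -80]
mod    → [-3]
dup    → [-3, -3]
drop   → [-3]
dup    → [-3, -3]
over   → [-3, -3, -3]
drop   → [-3, -3]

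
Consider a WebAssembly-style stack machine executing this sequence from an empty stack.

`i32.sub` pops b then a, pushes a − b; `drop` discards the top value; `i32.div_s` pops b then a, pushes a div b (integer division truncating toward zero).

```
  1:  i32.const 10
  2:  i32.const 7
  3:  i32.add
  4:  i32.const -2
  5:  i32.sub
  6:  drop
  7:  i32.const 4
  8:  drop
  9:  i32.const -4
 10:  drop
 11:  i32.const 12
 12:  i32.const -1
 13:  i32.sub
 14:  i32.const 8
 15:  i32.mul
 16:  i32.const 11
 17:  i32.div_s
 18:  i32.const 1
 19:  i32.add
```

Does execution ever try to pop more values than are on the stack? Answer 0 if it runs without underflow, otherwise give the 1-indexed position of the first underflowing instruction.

i32.const 10  10
i32.const 7   10 7
i32.add       17
i32.const -2  17 -2
i32.sub       19
drop          (empty)
i32.const 4   4
drop          (empty)
i32.const -4  -4
drop          (empty)
i32.const 12  12
i32.const -1  12 -1
i32.sub       13
i32.const 8   13 8
i32.mul       104
i32.const 11  104 11
i32.div_s     9
i32.const 1   9 1
i32.add       10

0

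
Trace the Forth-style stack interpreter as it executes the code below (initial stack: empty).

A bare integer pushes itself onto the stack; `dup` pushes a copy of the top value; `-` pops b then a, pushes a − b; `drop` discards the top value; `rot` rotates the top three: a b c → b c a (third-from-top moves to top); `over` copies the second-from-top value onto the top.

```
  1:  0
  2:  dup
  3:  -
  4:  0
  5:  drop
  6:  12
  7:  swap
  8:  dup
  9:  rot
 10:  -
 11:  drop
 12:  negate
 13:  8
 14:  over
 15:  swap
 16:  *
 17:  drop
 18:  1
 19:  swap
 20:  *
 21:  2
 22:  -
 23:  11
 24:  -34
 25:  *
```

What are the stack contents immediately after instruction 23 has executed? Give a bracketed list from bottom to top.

[-2, 11]

0      → [0]
dup    → [0, 0]
-      → [0]
0      → [0, 0]
drop   → [0]
12     → [0, 12]
swap   → [12, 0]
dup    → [12, 0, 0]
rot    → [0, 0, 12]
-      → [0, -12]
drop   → [0]
negate → [0]
8      → [0, 8]
over   → [0, 8, 0]
swap   → [0, 0, 8]
*      → [0, 0]
drop   → [0]
1      → [0, 1]
swap   → [1, 0]
*      → [0]
2      → [0, 2]
-      → [-2]
11     → [-2, 11]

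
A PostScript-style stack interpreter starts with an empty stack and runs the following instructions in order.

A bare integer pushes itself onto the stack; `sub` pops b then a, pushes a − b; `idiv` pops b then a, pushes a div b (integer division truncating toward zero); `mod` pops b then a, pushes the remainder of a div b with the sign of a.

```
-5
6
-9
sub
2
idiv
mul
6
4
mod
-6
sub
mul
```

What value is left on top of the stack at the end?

-280

-5   : [-5]
6    : [-5, 6]
-9   : [-5, 6, -9]
sub  : [-5, 15]
2    : [-5, 15, 2]
idiv : [-5, 7]
mul  : [-35]
6    : [-35, 6]
4    : [-35, 6, 4]
mod  : [-35, 2]
-6   : [-35, 2, -6]
sub  : [-35, 8]
mul  : [-280]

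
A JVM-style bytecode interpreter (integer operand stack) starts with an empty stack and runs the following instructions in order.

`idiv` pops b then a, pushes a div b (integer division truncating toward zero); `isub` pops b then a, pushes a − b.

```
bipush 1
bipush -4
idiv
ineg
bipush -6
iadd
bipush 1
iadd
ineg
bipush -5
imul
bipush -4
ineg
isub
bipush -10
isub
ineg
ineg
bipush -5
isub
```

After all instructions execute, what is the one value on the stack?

bipush 1   -> 1
bipush -4  -> 1 -4
idiv       -> 0
ineg       -> 0
bipush -6  -> 0 -6
iadd       -> -6
bipush 1   -> -6 1
iadd       -> -5
ineg       -> 5
bipush -5  -> 5 -5
imul       -> -25
bipush -4  -> -25 -4
ineg       -> -25 4
isub       -> -29
bipush -10 -> -29 -10
isub       -> -19
ineg       -> 19
ineg       -> -19
bipush -5  -> -19 -5
isub       -> -14

-14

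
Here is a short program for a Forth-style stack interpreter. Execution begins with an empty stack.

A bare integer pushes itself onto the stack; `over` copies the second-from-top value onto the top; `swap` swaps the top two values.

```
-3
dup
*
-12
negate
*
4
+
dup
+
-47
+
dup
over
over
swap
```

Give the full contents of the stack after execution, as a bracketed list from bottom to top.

[177, 177, 177, 177]

-3     -> -3
dup    -> -3 -3
*      -> 9
-12    -> 9 -12
negate -> 9 12
*      -> 108
4      -> 108 4
+      -> 112
dup    -> 112 112
+      -> 224
-47    -> 224 -47
+      -> 177
dup    -> 177 177
over   -> 177 177 177
over   -> 177 177 177 177
swap   -> 177 177 177 177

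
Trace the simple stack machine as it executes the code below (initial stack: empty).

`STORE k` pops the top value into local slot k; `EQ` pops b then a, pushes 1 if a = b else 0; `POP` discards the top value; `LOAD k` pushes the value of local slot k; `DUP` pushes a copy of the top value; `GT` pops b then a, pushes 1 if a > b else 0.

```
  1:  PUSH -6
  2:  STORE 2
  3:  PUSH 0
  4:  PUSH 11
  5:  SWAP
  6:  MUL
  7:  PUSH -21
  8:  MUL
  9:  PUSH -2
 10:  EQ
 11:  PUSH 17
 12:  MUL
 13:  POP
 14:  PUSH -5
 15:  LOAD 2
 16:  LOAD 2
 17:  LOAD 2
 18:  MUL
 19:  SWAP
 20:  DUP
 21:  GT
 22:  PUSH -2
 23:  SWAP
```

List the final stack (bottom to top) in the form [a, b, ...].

PUSH -6  : -6
STORE 2  : (empty)
PUSH 0   : 0
PUSH 11  : 0 11
SWAP     : 11 0
MUL      : 0
PUSH -21 : 0 -21
MUL      : 0
PUSH -2  : 0 -2
EQ       : 0
PUSH 17  : 0 17
MUL      : 0
POP      : (empty)
PUSH -5  : -5
LOAD 2   : -5 -6
LOAD 2   : -5 -6 -6
LOAD 2   : -5 -6 -6 -6
MUL      : -5 -6 36
SWAP     : -5 36 -6
DUP      : -5 36 -6 -6
GT       : -5 36 0
PUSH -2  : -5 36 0 -2
SWAP     : -5 36 -2 0

[-5, 36, -2, 0]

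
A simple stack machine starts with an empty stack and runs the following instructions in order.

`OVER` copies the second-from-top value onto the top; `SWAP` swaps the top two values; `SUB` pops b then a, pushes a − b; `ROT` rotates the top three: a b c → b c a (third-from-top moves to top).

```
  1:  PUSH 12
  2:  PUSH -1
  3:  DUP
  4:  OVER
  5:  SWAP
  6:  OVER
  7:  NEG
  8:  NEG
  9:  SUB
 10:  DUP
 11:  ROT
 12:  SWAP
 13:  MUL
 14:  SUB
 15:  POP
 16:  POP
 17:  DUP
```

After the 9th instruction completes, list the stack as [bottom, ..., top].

[12, -1, -1, 0]

PUSH 12 -> [12]
PUSH -1 -> [12, -1]
DUP     -> [12, -1, -1]
OVER    -> [12, -1, -1, -1]
SWAP    -> [12, -1, -1, -1]
OVER    -> [12, -1, -1, -1, -1]
NEG     -> [12, -1, -1, -1, 1]
NEG     -> [12, -1, -1, -1, -1]
SUB     -> [12, -1, -1, 0]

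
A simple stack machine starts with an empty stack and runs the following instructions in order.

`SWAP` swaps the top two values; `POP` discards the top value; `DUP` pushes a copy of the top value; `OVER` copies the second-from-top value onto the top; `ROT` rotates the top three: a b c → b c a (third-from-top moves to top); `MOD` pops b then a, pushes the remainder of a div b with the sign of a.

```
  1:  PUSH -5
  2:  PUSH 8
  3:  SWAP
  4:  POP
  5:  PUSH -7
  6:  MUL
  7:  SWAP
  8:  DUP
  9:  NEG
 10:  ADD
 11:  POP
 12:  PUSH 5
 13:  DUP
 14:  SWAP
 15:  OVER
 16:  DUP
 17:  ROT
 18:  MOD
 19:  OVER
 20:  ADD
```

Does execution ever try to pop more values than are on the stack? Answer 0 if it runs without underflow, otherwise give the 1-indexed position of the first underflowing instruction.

7

PUSH -5  [-5]
PUSH 8   [-5, 8]
SWAP     [8, -5]
POP      [8]
PUSH -7  [8, -7]
MUL      [-56]
SWAP  — needs 2 operands, stack has 1 → underflow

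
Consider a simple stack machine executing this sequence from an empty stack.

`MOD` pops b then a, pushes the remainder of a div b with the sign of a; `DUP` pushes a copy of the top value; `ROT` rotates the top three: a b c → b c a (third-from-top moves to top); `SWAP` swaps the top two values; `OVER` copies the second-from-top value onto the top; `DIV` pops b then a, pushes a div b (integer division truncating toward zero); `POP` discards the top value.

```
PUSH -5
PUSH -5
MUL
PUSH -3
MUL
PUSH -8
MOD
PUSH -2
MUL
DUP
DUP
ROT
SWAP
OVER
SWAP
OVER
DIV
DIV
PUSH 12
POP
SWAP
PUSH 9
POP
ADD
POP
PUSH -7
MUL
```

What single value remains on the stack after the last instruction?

-42

PUSH -5 -> -5
PUSH -5 -> -5 -5
MUL     -> 25
PUSH -3 -> 25 -3
MUL     -> -75
PUSH -8 -> -75 -8
MOD     -> -3
PUSH -2 -> -3 -2
MUL     -> 6
DUP     -> 6 6
DUP     -> 6 6 6
ROT     -> 6 6 6
SWAP    -> 6 6 6
OVER    -> 6 6 6 6
SWAP    -> 6 6 6 6
OVER    -> 6 6 6 6 6
DIV     -> 6 6 6 1
DIV     -> 6 6 6
PUSH 12 -> 6 6 6 12
POP     -> 6 6 6
SWAP    -> 6 6 6
PUSH 9  -> 6 6 6 9
POP     -> 6 6 6
ADD     -> 6 12
POP     -> 6
PUSH -7 -> 6 -7
MUL     -> -42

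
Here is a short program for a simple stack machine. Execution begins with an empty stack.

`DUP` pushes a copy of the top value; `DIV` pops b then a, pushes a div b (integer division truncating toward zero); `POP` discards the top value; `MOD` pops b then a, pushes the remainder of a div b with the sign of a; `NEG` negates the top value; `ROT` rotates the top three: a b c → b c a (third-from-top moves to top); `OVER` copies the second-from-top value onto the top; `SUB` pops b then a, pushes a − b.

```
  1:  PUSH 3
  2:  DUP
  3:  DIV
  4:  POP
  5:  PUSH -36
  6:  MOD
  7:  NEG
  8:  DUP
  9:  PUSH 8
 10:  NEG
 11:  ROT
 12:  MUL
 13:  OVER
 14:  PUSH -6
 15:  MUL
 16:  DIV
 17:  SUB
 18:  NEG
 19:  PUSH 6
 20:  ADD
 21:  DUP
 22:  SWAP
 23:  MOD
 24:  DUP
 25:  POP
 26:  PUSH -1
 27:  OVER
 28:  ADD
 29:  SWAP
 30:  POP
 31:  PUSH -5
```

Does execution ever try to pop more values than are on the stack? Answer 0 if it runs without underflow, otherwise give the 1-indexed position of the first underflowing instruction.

6

PUSH 3    3
DUP       3 3
DIV       1
POP       (empty)
PUSH -36  -36
MOD  — needs 2 operands, stack has 1 → underflow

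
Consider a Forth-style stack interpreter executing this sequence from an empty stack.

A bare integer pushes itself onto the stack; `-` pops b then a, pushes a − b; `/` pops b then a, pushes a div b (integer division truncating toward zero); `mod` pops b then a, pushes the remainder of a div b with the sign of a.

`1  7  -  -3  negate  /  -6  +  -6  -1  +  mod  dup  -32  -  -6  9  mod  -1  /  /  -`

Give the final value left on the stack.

-6

1      -> [1]
7      -> [1, 7]
-      -> [-6]
-3     -> [-6, -3]
negate -> [-6, 3]
/      -> [-2]
-6     -> [-2, -6]
+      -> [-8]
-6     -> [-8, -6]
-1     -> [-8, -6, -1]
+      -> [-8, -7]
mod    -> [-1]
dup    -> [-1, -1]
-32    -> [-1, -1, -32]
-      -> [-1, 31]
-6     -> [-1, 31, -6]
9      -> [-1, 31, -6, 9]
mod    -> [-1, 31, -6]
-1     -> [-1, 31, -6, -1]
/      -> [-1, 31, 6]
/      -> [-1, 5]
-      -> [-6]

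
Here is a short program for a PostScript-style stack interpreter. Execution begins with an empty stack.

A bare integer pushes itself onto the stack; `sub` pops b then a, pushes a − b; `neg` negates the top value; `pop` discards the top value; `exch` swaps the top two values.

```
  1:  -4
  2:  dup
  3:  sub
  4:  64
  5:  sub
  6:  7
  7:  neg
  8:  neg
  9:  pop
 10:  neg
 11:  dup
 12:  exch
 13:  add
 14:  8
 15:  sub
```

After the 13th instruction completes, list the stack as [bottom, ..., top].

[128]

-4   → [-4]
dup  → [-4, -4]
sub  → [0]
64   → [0, 64]
sub  → [-64]
7    → [-64, 7]
neg  → [-64, -7]
neg  → [-64, 7]
pop  → [-64]
neg  → [64]
dup  → [64, 64]
exch → [64, 64]
add  → [128]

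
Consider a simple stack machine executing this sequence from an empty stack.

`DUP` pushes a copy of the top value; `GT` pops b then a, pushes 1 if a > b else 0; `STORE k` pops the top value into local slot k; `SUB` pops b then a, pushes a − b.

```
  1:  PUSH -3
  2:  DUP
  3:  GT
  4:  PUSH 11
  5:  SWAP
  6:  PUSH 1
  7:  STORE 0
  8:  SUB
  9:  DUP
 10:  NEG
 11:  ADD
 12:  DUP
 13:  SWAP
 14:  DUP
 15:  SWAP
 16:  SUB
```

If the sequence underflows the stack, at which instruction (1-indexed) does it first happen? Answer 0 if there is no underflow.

PUSH -3 -> [-3]
DUP     -> [-3, -3]
GT      -> [0]
PUSH 11 -> [0, 11]
SWAP    -> [11, 0]
PUSH 1  -> [11, 0, 1]
STORE 0 -> [11, 0]
SUB     -> [11]
DUP     -> [11, 11]
NEG     -> [11, -11]
ADD     -> [0]
DUP     -> [0, 0]
SWAP    -> [0, 0]
DUP     -> [0, 0, 0]
SWAP    -> [0, 0, 0]
SUB     -> [0, 0]

0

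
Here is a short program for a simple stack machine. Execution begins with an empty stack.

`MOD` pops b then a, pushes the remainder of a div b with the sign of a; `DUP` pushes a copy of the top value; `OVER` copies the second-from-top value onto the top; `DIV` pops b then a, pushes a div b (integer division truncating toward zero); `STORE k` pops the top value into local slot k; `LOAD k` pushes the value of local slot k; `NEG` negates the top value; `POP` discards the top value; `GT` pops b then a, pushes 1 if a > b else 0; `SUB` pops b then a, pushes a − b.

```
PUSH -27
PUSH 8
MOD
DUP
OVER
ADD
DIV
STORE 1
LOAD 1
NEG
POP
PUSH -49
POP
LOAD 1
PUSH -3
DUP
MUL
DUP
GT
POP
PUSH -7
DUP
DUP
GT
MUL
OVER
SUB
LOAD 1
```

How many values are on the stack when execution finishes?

PUSH -27 : -27
PUSH 8   : -27 8
MOD      : -3
DUP      : -3 -3
OVER     : -3 -3 -3
ADD      : -3 -6
DIV      : 0
STORE 1  : (empty)
LOAD 1   : 0
NEG      : 0
POP      : (empty)
PUSH -49 : -49
POP      : (empty)
LOAD 1   : 0
PUSH -3  : 0 -3
DUP      : 0 -3 -3
MUL      : 0 9
DUP      : 0 9 9
GT       : 0 0
POP      : 0
PUSH -7  : 0 -7
DUP      : 0 -7 -7
DUP      : 0 -7 -7 -7
GT       : 0 -7 0
MUL      : 0 0
OVER     : 0 0 0
SUB      : 0 0
LOAD 1   : 0 0 0

3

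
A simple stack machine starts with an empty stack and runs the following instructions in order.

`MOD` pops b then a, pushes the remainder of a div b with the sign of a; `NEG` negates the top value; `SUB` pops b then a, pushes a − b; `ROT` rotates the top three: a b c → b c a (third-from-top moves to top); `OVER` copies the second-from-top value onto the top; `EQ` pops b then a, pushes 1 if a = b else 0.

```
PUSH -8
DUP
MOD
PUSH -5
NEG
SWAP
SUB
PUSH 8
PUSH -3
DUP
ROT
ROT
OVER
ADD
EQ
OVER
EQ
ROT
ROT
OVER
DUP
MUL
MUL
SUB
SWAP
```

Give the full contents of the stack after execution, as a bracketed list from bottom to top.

PUSH -8 -> -8
DUP     -> -8 -8
MOD     -> 0
PUSH -5 -> 0 -5
NEG     -> 0 5
SWAP    -> 5 0
SUB     -> 5
PUSH 8  -> 5 8
PUSH -3 -> 5 8 -3
DUP     -> 5 8 -3 -3
ROT     -> 5 -3 -3 8
ROT     -> 5 -3 8 -3
OVER    -> 5 -3 8 -3 8
ADD     -> 5 -3 8 5
EQ      -> 5 -3 0
OVER    -> 5 -3 0 -3
EQ      -> 5 -3 0
ROT     -> -3 0 5
ROT     -> 0 5 -3
OVER    -> 0 5 -3 5
DUP     -> 0 5 -3 5 5
MUL     -> 0 5 -3 25
MUL     -> 0 5 -75
SUB     -> 0 80
SWAP    -> 80 0

[80, 0]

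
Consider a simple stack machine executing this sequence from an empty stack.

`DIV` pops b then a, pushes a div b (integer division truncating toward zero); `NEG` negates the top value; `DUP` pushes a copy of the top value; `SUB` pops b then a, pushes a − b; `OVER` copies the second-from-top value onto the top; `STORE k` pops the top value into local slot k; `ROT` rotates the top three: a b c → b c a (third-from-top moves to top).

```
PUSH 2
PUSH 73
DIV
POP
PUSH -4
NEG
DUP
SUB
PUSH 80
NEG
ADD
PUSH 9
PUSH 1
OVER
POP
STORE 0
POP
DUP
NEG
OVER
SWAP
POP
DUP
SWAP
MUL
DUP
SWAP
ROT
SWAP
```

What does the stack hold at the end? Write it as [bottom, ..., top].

[6400, -80, 6400]

PUSH 2  : [2]
PUSH 73 : [2, 73]
DIV     : [0]
POP     : []
PUSH -4 : [-4]
NEG     : [4]
DUP     : [4, 4]
SUB     : [0]
PUSH 80 : [0, 80]
NEG     : [0, -80]
ADD     : [-80]
PUSH 9  : [-80, 9]
PUSH 1  : [-80, 9, 1]
OVER    : [-80, 9, 1, 9]
POP     : [-80, 9, 1]
STORE 0 : [-80, 9]
POP     : [-80]
DUP     : [-80, -80]
NEG     : [-80, 80]
OVER    : [-80, 80, -80]
SWAP    : [-80, -80, 80]
POP     : [-80, -80]
DUP     : [-80, -80, -80]
SWAP    : [-80, -80, -80]
MUL     : [-80, 6400]
DUP     : [-80, 6400, 6400]
SWAP    : [-80, 6400, 6400]
ROT     : [6400, 6400, -80]
SWAP    : [6400, -80, 6400]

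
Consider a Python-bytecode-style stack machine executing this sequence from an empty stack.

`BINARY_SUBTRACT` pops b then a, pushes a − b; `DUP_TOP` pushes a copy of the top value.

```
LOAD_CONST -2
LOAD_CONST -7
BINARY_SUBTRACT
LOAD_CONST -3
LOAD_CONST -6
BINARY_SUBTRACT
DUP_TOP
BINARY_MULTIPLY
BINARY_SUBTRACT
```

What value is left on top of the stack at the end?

-4

LOAD_CONST -2   -> [-2]
LOAD_CONST -7   -> [-2, -7]
BINARY_SUBTRACT -> [5]
LOAD_CONST -3   -> [5, -3]
LOAD_CONST -6   -> [5, -3, -6]
BINARY_SUBTRACT -> [5, 3]
DUP_TOP         -> [5, 3, 3]
BINARY_MULTIPLY -> [5, 9]
BINARY_SUBTRACT -> [-4]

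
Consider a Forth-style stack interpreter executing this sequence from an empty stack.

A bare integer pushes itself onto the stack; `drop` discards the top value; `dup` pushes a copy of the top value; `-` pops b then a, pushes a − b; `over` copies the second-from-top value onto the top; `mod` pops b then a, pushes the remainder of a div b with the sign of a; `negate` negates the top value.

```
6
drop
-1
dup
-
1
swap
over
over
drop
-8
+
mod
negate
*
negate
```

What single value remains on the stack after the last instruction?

0

6      → 6
drop   → (empty)
-1     → -1
dup    → -1 -1
-      → 0
1      → 0 1
swap   → 1 0
over   → 1 0 1
over   → 1 0 1 0
drop   → 1 0 1
-8     → 1 0 1 -8
+      → 1 0 -7
mod    → 1 0
negate → 1 0
*      → 0
negate → 0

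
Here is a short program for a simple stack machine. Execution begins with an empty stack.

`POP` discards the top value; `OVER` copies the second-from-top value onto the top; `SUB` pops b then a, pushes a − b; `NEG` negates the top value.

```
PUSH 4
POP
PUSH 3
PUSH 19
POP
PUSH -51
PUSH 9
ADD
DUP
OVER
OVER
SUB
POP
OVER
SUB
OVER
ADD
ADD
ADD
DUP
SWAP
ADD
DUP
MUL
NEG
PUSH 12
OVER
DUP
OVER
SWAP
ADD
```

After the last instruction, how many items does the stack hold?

4

PUSH 4   → [4]
POP      → []
PUSH 3   → [3]
PUSH 19  → [3, 19]
POP      → [3]
PUSH -51 → [3, -51]
PUSH 9   → [3, -51, 9]
ADD      → [3, -42]
DUP      → [3, -42, -42]
OVER     → [3, -42, -42, -42]
OVER     → [3, -42, -42, -42, -42]
SUB      → [3, -42, -42, 0]
POP      → [3, -42, -42]
OVER     → [3, -42, -42, -42]
SUB      → [3, -42, 0]
OVER     → [3, -42, 0, -42]
ADD      → [3, -42, -42]
ADD      → [3, -84]
ADD      → [-81]
DUP      → [-81, -81]
SWAP     → [-81, -81]
ADD      → [-162]
DUP      → [-162, -162]
MUL      → [26244]
NEG      → [-26244]
PUSH 12  → [-26244, 12]
OVER     → [-26244, 12, -26244]
DUP      → [-26244, 12, -26244, -26244]
OVER     → [-26244, 12, -26244, -26244, -26244]
SWAP     → [-26244, 12, -26244, -26244, -26244]
ADD      → [-26244, 12, -26244, -52488]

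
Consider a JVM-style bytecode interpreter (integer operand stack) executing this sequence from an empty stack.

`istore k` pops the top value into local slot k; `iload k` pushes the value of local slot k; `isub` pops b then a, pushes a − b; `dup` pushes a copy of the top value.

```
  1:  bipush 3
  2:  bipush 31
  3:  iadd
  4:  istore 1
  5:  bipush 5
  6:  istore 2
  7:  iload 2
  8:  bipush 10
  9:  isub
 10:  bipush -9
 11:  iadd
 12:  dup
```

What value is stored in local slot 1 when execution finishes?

34

bipush 3   [3]
bipush 31  [3, 31]
iadd       [34]
istore 1   []
bipush 5   [5]
istore 2   []
iload 2    [5]
bipush 10  [5, 10]
isub       [-5]
bipush -9  [-5, -9]
iadd       [-14]
dup        [-14, -14]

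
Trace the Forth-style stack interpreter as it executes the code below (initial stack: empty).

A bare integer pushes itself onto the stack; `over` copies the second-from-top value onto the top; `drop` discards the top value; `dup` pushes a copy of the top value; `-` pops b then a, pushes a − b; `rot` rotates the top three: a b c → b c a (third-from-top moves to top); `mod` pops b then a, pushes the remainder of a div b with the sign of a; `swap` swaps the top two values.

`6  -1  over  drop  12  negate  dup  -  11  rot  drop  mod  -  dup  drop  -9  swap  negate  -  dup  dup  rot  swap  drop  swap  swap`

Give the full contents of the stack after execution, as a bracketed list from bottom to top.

6      → [6]
-1     → [6, -1]
over   → [6, -1, 6]
drop   → [6, -1]
12     → [6, -1, 12]
negate → [6, -1, -12]
dup    → [6, -1, -12, -12]
-      → [6, -1, 0]
11     → [6, -1, 0, 11]
rot    → [6, 0, 11, -1]
drop   → [6, 0, 11]
mod    → [6, 0]
-      → [6]
dup    → [6, 6]
drop   → [6]
-9     → [6, -9]
swap   → [-9, 6]
negate → [-9, -6]
-      → [-3]
dup    → [-3, -3]
dup    → [-3, -3, -3]
rot    → [-3, -3, -3]
swap   → [-3, -3, -3]
drop   → [-3, -3]
swap   → [-3, -3]
swap   → [-3, -3]

[-3, -3]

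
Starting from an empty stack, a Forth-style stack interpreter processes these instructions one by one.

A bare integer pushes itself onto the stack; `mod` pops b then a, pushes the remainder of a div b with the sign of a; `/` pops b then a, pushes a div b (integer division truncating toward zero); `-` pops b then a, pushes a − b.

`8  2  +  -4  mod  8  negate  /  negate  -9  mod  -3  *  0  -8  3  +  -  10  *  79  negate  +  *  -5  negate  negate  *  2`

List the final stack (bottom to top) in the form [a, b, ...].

8       8
2       8 2
+       10
-4      10 -4
mod     2
8       2 8
negate  2 -8
/       0
negate  0
-9      0 -9
mod     0
-3      0 -3
*       0
0       0 0
-8      0 0 -8
3       0 0 -8 3
+       0 0 -5
-       0 5
10      0 5 10
*       0 50
79      0 50 79
negate  0 50 -79
+       0 -29
*       0
-5      0 -5
negate  0 5
negate  0 -5
*       0
2       0 2

[0, 2]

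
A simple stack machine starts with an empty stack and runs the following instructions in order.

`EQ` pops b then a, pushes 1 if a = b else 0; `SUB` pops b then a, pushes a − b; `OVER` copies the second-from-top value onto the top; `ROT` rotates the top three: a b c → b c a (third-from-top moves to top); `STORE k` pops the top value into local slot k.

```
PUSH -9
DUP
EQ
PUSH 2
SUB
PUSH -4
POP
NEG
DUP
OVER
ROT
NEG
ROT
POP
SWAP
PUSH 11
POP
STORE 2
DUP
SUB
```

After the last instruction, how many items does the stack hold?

PUSH -9 -> -9
DUP     -> -9 -9
EQ      -> 1
PUSH 2  -> 1 2
SUB     -> -1
PUSH -4 -> -1 -4
POP     -> -1
NEG     -> 1
DUP     -> 1 1
OVER    -> 1 1 1
ROT     -> 1 1 1
NEG     -> 1 1 -1
ROT     -> 1 -1 1
POP     -> 1 -1
SWAP    -> -1 1
PUSH 11 -> -1 1 11
POP     -> -1 1
STORE 2 -> -1
DUP     -> -1 -1
SUB     -> 0

1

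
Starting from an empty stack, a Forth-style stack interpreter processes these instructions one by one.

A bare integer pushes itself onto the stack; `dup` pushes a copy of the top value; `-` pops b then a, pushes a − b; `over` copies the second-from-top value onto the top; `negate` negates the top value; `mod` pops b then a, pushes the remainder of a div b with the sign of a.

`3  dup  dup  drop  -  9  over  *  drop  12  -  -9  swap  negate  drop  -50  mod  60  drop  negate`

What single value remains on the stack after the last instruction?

3      → [3]
dup    → [3, 3]
dup    → [3, 3, 3]
drop   → [3, 3]
-      → [0]
9      → [0, 9]
over   → [0, 9, 0]
*      → [0, 0]
drop   → [0]
12     → [0, 12]
-      → [-12]
-9     → [-12, -9]
swap   → [-9, -12]
negate → [-9, 12]
drop   → [-9]
-50    → [-9, -50]
mod    → [-9]
60     → [-9, 60]
drop   → [-9]
negate → [9]

9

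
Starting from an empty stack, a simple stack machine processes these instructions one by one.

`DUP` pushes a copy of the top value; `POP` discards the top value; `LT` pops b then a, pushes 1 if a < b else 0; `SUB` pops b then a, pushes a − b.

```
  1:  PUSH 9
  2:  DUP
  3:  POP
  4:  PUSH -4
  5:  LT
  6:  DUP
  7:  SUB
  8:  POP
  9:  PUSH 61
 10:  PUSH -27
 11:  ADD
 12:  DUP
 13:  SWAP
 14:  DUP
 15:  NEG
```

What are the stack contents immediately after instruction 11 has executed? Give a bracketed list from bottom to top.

PUSH 9   : 9
DUP      : 9 9
POP      : 9
PUSH -4  : 9 -4
LT       : 0
DUP      : 0 0
SUB      : 0
POP      : (empty)
PUSH 61  : 61
PUSH -27 : 61 -27
ADD      : 34

[34]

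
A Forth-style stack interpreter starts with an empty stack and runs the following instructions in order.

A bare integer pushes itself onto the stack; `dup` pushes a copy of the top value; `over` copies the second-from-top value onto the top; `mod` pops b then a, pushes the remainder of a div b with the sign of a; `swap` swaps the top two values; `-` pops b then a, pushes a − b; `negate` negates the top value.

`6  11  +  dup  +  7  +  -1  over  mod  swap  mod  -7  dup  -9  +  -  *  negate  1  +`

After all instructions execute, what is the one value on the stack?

10

6      → 6
11     → 6 11
+      → 17
dup    → 17 17
+      → 34
7      → 34 7
+      → 41
-1     → 41 -1
over   → 41 -1 41
mod    → 41 -1
swap   → -1 41
mod    → -1
-7     → -1 -7
dup    → -1 -7 -7
-9     → -1 -7 -7 -9
+      → -1 -7 -16
-      → -1 9
*      → -9
negate → 9
1      → 9 1
+      → 10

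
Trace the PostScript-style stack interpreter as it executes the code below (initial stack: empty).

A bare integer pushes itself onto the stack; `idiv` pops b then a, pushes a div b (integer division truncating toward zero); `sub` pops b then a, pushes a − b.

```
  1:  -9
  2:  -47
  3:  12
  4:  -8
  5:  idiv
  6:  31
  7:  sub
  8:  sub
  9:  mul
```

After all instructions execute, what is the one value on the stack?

-9   → [-9]
-47  → [-9, -47]
12   → [-9, -47, 12]
-8   → [-9, -47, 12, -8]
idiv → [-9, -47, -1]
31   → [-9, -47, -1, 31]
sub  → [-9, -47, -32]
sub  → [-9, -15]
mul  → [135]

135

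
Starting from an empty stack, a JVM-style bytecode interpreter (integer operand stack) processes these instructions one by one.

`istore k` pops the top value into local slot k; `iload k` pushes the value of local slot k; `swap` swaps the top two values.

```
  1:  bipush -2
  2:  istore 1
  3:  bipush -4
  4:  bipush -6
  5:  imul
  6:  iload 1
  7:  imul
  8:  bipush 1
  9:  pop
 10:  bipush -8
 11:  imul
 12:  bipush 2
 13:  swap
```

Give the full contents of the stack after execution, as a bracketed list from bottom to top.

[2, 384]

bipush -2  [-2]
istore 1   []
bipush -4  [-4]
bipush -6  [-4, -6]
imul       [24]
iload 1    [24, -2]
imul       [-48]
bipush 1   [-48, 1]
pop        [-48]
bipush -8  [-48, -8]
imul       [384]
bipush 2   [384, 2]
swap       [2, 384]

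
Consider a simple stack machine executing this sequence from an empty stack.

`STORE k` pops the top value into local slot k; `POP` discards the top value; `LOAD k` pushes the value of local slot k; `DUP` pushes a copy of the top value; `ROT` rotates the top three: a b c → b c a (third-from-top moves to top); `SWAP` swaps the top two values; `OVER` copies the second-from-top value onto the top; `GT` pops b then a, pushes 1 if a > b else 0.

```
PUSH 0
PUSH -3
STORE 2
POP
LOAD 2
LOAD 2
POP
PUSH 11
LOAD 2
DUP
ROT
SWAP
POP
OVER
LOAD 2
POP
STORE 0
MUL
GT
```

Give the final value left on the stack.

1

PUSH 0  : [0]
PUSH -3 : [0, -3]
STORE 2 : [0]
POP     : []
LOAD 2  : [-3]
LOAD 2  : [-3, -3]
POP     : [-3]
PUSH 11 : [-3, 11]
LOAD 2  : [-3, 11, -3]
DUP     : [-3, 11, -3, -3]
ROT     : [-3, -3, -3, 11]
SWAP    : [-3, -3, 11, -3]
POP     : [-3, -3, 11]
OVER    : [-3, -3, 11, -3]
LOAD 2  : [-3, -3, 11, -3, -3]
POP     : [-3, -3, 11, -3]
STORE 0 : [-3, -3, 11]
MUL     : [-3, -33]
GT      : [1]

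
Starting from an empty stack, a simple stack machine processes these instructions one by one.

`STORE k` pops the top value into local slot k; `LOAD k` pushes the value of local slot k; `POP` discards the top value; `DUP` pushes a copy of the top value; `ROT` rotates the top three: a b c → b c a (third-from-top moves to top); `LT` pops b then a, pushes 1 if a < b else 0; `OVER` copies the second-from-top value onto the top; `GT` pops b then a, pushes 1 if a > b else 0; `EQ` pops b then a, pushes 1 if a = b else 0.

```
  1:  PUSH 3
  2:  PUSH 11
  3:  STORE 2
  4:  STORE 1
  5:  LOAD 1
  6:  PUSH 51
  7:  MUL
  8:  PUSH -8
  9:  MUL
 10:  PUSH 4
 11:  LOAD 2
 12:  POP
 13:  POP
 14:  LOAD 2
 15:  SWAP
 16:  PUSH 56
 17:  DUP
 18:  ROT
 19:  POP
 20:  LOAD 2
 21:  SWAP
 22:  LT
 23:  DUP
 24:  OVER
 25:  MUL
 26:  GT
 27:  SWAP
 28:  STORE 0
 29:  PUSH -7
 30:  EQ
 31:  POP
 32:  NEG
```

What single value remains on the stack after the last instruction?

PUSH 3  -> [3]
PUSH 11 -> [3, 11]
STORE 2 -> [3]
STORE 1 -> []
LOAD 1  -> [3]
PUSH 51 -> [3, 51]
MUL     -> [153]
PUSH -8 -> [153, -8]
MUL     -> [-1224]
PUSH 4  -> [-1224, 4]
LOAD 2  -> [-1224, 4, 11]
POP     -> [-1224, 4]
POP     -> [-1224]
LOAD 2  -> [-1224, 11]
SWAP    -> [11, -1224]
PUSH 56 -> [11, -1224, 56]
DUP     -> [11, -1224, 56, 56]
ROT     -> [11, 56, 56, -1224]
POP     -> [11, 56, 56]
LOAD 2  -> [11, 56, 56, 11]
SWAP    -> [11, 56, 11, 56]
LT      -> [11, 56, 1]
DUP     -> [11, 56, 1, 1]
OVER    -> [11, 56, 1, 1, 1]
MUL     -> [11, 56, 1, 1]
GT      -> [11, 56, 0]
SWAP    -> [11, 0, 56]
STORE 0 -> [11, 0]
PUSH -7 -> [11, 0, -7]
EQ      -> [11, 0]
POP     -> [11]
NEG     -> [-11]

-11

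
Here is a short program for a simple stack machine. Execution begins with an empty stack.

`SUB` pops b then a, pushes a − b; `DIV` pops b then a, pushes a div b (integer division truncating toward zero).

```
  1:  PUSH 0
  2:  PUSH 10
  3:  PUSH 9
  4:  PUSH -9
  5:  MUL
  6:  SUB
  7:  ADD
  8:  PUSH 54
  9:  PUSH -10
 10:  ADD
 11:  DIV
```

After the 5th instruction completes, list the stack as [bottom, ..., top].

PUSH 0  -> [0]
PUSH 10 -> [0, 10]
PUSH 9  -> [0, 10, 9]
PUSH -9 -> [0, 10, 9, -9]
MUL     -> [0, 10, -81]

[0, 10, -81]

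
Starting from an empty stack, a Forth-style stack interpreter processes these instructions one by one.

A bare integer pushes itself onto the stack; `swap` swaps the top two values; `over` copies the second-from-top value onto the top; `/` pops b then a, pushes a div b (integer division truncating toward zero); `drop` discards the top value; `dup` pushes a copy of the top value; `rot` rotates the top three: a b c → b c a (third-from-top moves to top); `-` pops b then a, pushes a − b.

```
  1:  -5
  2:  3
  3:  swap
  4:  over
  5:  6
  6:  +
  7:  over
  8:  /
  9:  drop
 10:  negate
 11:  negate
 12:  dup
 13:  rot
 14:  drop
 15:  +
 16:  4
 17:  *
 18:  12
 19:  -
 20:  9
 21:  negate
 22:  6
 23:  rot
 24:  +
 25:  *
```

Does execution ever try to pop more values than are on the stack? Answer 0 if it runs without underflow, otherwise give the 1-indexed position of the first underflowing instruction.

-5     -> -5
3      -> -5 3
swap   -> 3 -5
over   -> 3 -5 3
6      -> 3 -5 3 6
+      -> 3 -5 9
over   -> 3 -5 9 -5
/      -> 3 -5 -1
drop   -> 3 -5
negate -> 3 5
negate -> 3 -5
dup    -> 3 -5 -5
rot    -> -5 -5 3
drop   -> -5 -5
+      -> -10
4      -> -10 4
*      -> -40
12     -> -40 12
-      -> -52
9      -> -52 9
negate -> -52 -9
6      -> -52 -9 6
rot    -> -9 6 -52
+      -> -9 -46
*      -> 414

0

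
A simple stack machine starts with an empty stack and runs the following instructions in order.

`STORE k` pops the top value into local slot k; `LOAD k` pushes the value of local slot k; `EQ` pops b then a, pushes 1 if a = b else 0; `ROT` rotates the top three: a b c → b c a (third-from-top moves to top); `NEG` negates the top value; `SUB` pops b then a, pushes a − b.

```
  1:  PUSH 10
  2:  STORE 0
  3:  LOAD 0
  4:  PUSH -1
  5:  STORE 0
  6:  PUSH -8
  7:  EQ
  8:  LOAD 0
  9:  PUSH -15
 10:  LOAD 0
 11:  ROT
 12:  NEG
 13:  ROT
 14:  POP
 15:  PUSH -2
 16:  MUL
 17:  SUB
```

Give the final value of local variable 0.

-1

PUSH 10   10
STORE 0   (empty)
LOAD 0    10
PUSH -1   10 -1
STORE 0   10
PUSH -8   10 -8
EQ        0
LOAD 0    0 -1
PUSH -15  0 -1 -15
LOAD 0    0 -1 -15 -1
ROT       0 -15 -1 -1
NEG       0 -15 -1 1
ROT       0 -1 1 -15
POP       0 -1 1
PUSH -2   0 -1 1 -2
MUL       0 -1 -2
SUB       0 1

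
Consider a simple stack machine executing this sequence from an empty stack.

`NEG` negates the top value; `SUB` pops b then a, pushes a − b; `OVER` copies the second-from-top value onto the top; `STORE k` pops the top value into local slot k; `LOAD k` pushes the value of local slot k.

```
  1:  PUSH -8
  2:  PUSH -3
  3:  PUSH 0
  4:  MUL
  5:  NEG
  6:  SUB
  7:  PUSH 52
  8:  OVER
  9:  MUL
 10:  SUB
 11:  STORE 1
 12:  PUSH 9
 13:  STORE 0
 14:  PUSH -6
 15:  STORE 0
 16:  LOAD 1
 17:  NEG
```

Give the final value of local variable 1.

408

PUSH -8 → [-8]
PUSH -3 → [-8, -3]
PUSH 0  → [-8, -3, 0]
MUL     → [-8, 0]
NEG     → [-8, 0]
SUB     → [-8]
PUSH 52 → [-8, 52]
OVER    → [-8, 52, -8]
MUL     → [-8, -416]
SUB     → [408]
STORE 1 → []
PUSH 9  → [9]
STORE 0 → []
PUSH -6 → [-6]
STORE 0 → []
LOAD 1  → [408]
NEG     → [-408]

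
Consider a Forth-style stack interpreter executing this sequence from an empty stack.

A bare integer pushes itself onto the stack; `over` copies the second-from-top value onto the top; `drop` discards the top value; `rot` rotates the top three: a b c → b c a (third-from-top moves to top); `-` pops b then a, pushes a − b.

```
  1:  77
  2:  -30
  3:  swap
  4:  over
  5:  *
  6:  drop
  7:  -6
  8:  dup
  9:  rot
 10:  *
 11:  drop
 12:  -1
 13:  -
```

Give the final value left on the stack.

-5

77   : [77]
-30  : [77, -30]
swap : [-30, 77]
over : [-30, 77, -30]
*    : [-30, -2310]
drop : [-30]
-6   : [-30, -6]
dup  : [-30, -6, -6]
rot  : [-6, -6, -30]
*    : [-6, 180]
drop : [-6]
-1   : [-6, -1]
-    : [-5]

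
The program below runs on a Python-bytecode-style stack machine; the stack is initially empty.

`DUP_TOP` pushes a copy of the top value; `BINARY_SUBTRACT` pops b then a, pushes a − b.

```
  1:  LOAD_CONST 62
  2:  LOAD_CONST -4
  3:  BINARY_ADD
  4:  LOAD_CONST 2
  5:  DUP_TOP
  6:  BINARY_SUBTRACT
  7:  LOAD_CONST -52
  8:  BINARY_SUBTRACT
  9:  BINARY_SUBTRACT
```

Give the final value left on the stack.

6

LOAD_CONST 62   → 62
LOAD_CONST -4   → 62 -4
BINARY_ADD      → 58
LOAD_CONST 2    → 58 2
DUP_TOP         → 58 2 2
BINARY_SUBTRACT → 58 0
LOAD_CONST -52  → 58 0 -52
BINARY_SUBTRACT → 58 52
BINARY_SUBTRACT → 6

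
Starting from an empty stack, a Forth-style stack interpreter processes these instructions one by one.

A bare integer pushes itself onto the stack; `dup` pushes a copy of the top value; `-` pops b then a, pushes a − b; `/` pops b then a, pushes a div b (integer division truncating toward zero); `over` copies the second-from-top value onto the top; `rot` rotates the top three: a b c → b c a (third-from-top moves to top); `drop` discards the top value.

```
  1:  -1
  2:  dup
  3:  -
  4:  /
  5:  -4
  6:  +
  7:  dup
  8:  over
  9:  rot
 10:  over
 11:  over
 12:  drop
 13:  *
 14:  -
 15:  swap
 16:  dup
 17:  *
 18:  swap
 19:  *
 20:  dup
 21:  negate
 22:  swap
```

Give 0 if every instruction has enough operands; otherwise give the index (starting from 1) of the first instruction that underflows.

-1  → [-1]
dup → [-1, -1]
-   → [0]
/  — needs 2 operands, stack has 1 → underflow

4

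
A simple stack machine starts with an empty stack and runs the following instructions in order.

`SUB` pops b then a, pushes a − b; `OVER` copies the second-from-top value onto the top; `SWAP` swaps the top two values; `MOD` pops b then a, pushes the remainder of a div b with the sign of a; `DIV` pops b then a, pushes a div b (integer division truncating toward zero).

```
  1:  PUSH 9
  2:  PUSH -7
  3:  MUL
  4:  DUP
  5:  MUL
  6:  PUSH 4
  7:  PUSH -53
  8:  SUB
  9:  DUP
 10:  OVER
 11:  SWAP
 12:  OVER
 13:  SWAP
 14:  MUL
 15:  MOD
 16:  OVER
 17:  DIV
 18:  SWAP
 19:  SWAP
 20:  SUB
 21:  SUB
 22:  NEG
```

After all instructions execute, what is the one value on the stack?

PUSH 9    9
PUSH -7   9 -7
MUL       -63
DUP       -63 -63
MUL       3969
PUSH 4    3969 4
PUSH -53  3969 4 -53
SUB       3969 57
DUP       3969 57 57
OVER      3969 57 57 57
SWAP      3969 57 57 57
OVER      3969 57 57 57 57
SWAP      3969 57 57 57 57
MUL       3969 57 57 3249
MOD       3969 57 57
OVER      3969 57 57 57
DIV       3969 57 1
SWAP      3969 1 57
SWAP      3969 57 1
SUB       3969 56
SUB       3913
NEG       -3913

-3913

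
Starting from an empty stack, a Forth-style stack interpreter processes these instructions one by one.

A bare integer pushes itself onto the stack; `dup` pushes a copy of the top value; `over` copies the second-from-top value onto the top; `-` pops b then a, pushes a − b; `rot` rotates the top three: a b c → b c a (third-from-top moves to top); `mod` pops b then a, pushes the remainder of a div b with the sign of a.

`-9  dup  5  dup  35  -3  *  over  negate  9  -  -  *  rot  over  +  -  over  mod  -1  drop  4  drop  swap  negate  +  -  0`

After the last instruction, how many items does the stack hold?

-9      [-9]
dup     [-9, -9]
5       [-9, -9, 5]
dup     [-9, -9, 5, 5]
35      [-9, -9, 5, 5, 35]
-3      [-9, -9, 5, 5, 35, -3]
*       [-9, -9, 5, 5, -105]
over    [-9, -9, 5, 5, -105, 5]
negate  [-9, -9, 5, 5, -105, -5]
9       [-9, -9, 5, 5, -105, -5, 9]
-       [-9, -9, 5, 5, -105, -14]
-       [-9, -9, 5, 5, -91]
*       [-9, -9, 5, -455]
rot     [-9, 5, -455, -9]
over    [-9, 5, -455, -9, -455]
+       [-9, 5, -455, -464]
-       [-9, 5, 9]
over    [-9, 5, 9, 5]
mod     [-9, 5, 4]
-1      [-9, 5, 4, -1]
drop    [-9, 5, 4]
4       [-9, 5, 4, 4]
drop    [-9, 5, 4]
swap    [-9, 4, 5]
negate  [-9, 4, -5]
+       [-9, -1]
-       [-8]
0       [-8, 0]

2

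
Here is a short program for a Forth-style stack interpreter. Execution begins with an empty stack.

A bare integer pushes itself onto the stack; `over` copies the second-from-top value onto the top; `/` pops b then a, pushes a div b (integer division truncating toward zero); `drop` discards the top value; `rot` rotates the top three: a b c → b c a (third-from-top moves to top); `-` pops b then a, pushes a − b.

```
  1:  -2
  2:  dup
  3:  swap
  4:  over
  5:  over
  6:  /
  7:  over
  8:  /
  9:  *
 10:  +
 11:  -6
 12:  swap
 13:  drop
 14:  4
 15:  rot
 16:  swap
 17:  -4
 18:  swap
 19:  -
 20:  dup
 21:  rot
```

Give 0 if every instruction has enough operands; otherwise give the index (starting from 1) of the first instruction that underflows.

-2   → -2
dup  → -2 -2
swap → -2 -2
over → -2 -2 -2
over → -2 -2 -2 -2
/    → -2 -2 1
over → -2 -2 1 -2
/    → -2 -2 0
*    → -2 0
+    → -2
-6   → -2 -6
swap → -6 -2
drop → -6
4    → -6 4
rot  — needs 3 operands, stack has 2 → underflow

15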